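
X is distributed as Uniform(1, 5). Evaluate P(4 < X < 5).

P(4 < X < 5) = ∫_{4}^{5} f(x) dx
where f(x) = \frac{1}{4}
= \frac{1}{4}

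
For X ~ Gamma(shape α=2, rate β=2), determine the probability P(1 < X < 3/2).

P(1 < X < 3/2) = ∫_{1}^{3/2} f(x) dx
where f(x) = 4 x e^{- 2 x}
= \frac{-4 + 3 e}{e^{3}}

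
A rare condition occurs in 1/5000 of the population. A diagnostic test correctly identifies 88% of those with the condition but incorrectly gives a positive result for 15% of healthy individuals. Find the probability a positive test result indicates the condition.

Let D = the rare event, + = positive/flagged.
P(D) = 1/5000
P(+|D) = 88/100 = 22/25
P(+|D') = 15/100 = 3/20
P(+) = P(+|D)P(D) + P(+|D')P(D')
     = \frac{22}{25} × \frac{1}{5000} + \frac{3}{20} × \frac{4999}{5000}
     = \frac{75073}{500000}
P(D|+) = P(+|D)P(D)/P(+) = \frac{88}{75073}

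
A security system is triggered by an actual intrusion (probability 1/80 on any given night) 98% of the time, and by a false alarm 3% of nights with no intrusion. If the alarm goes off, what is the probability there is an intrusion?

Let D = the rare event, + = positive/flagged.
P(D) = 1/80
P(+|D) = 98/100 = 49/50
P(+|D') = 3/100
P(+) = P(+|D)P(D) + P(+|D')P(D')
     = \frac{49}{50} × \frac{1}{80} + \frac{3}{100} × \frac{79}{80}
     = \frac{67}{1600}
P(D|+) = P(+|D)P(D)/P(+) = \frac{98}{335}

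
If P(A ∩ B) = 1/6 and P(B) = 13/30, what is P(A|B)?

P(A|B) = P(A ∩ B) / P(B)
= (1/6) / (13/30)
= 5/13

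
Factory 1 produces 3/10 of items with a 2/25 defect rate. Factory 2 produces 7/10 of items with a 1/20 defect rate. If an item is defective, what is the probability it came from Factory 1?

Using Bayes' theorem:
P(F1) = 3/10, P(D|F1) = 2/25
P(F2) = 7/10, P(D|F2) = 1/20
P(D) = P(D|F1)P(F1) + P(D|F2)P(F2)
     = \frac{59}{1000}
P(F1|D) = P(D|F1)P(F1) / P(D)
= \frac{24}{59}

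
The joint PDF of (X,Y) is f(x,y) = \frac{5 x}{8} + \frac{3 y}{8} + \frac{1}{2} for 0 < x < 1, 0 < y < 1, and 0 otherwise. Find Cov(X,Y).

E[XY] = ∫∫ xy × f(x,y) dx dy = \frac{7}{24}
E[X] = \frac{53}{96}
E[Y] = \frac{17}{32}
Cov(X,Y) = E[XY] - E[X]E[Y] = - \frac{5}{3072}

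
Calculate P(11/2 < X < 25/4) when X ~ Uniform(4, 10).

P(11/2 < X < 25/4) = ∫_{11/2}^{25/4} f(x) dx
where f(x) = \frac{1}{6}
= \frac{1}{8}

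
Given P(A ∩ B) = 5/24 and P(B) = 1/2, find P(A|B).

P(A|B) = P(A ∩ B) / P(B)
= (5/24) / (1/2)
= 5/12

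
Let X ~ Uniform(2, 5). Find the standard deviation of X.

For X ~ Uniform(2, 5):
Var(X) = \frac{3}{4}
SD(X) = √(Var(X)) = √(\frac{3}{4}) = \frac{\sqrt{3}}{2}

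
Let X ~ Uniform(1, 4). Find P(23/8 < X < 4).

P(23/8 < X < 4) = ∫_{23/8}^{4} f(x) dx
where f(x) = \frac{1}{3}
= \frac{3}{8}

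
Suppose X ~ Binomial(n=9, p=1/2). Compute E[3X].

For X ~ Binomial(n=9, p=1/2):
E[X] = \frac{9}{2}
E[3X] = 3 × E[X] + 0 = \frac{27}{2}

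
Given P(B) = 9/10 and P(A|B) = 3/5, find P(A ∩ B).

By definition, P(A|B) = P(A ∩ B) / P(B)
So P(A ∩ B) = P(A|B) × P(B)
= 3/5 × 9/10
= 27/50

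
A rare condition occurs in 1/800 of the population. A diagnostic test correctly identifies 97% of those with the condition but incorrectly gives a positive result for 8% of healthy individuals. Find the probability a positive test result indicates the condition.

Let D = the rare event, + = positive/flagged.
P(D) = 1/800
P(+|D) = 97/100
P(+|D') = 8/100 = 2/25
P(+) = P(+|D)P(D) + P(+|D')P(D')
     = \frac{97}{100} × \frac{1}{800} + \frac{2}{25} × \frac{799}{800}
     = \frac{6489}{80000}
P(D|+) = P(+|D)P(D)/P(+) = \frac{97}{6489}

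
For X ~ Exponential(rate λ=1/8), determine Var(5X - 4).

For X ~ Exponential(rate λ=1/8):
Var(X) = 64
Var(5X - 4) = (5)² × Var(X) = 25 × 64 = 1600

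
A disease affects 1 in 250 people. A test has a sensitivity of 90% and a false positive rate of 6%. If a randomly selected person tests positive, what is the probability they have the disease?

Let D = the rare event, + = positive/flagged.
P(D) = 1/250
P(+|D) = 90/100 = 9/10
P(+|D') = 6/100 = 3/50
P(+) = P(+|D)P(D) + P(+|D')P(D')
     = \frac{9}{10} × \frac{1}{250} + \frac{3}{50} × \frac{249}{250}
     = \frac{198}{3125}
P(D|+) = P(+|D)P(D)/P(+) = \frac{5}{88}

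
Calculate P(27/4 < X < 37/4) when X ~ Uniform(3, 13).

P(27/4 < X < 37/4) = ∫_{27/4}^{37/4} f(x) dx
where f(x) = \frac{1}{10}
= \frac{1}{4}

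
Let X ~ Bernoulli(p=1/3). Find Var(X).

For X ~ Bernoulli(p=1/3):
Var(X) = \frac{2}{9}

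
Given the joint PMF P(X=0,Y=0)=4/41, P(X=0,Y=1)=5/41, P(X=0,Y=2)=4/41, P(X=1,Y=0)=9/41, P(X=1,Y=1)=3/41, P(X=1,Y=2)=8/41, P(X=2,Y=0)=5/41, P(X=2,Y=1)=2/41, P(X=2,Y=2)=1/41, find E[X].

First find marginal of X:
P(X=0) = 13/41
P(X=1) = 20/41
P(X=2) = 8/41
E[X] = 0 × 13/41 + 1 × 20/41 + 2 × 8/41 = 36/41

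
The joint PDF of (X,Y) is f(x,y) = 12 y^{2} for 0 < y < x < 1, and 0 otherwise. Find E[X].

f_X(x) = ∫_0^x 12 y^{2} dy = 4 x^{3}
E[X] = ∫_0^1 x × (4 x^{3}) dx = \frac{4}{5}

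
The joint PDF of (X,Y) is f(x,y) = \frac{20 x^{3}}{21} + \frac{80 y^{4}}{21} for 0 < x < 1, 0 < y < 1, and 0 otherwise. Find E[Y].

E[Y] = ∫_0^1 ∫_0^1 y × f(x,y) dx dy
= \frac{95}{126}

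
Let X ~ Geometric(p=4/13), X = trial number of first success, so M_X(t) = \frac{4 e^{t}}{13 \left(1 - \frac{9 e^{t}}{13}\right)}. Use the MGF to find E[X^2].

To find E[X^2], compute M^(2)(0):
M^(1)(t) = \frac{4 e^{t}}{13 \left(1 - \frac{9 e^{t}}{13}\right)} + \frac{36 e^{2 t}}{169 \left(1 - \frac{9 e^{t}}{13}\right)^{2}}
M^(2)(t) = \frac{4 e^{t}}{13 \left(1 - \frac{9 e^{t}}{13}\right)} + \frac{108 e^{2 t}}{169 \left(1 - \frac{9 e^{t}}{13}\right)^{2}} + \frac{648 e^{3 t}}{2197 \left(1 - \frac{9 e^{t}}{13}\right)^{3}}
M^(2)(0) = \frac{143}{8}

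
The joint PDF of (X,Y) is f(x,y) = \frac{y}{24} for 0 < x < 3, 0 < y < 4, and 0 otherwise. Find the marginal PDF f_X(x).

f_X(x) = ∫_0^4 f(x,y) dy
= ∫_0^4 \frac{y}{24} dy
= \frac{1}{3} for 0 < x < 3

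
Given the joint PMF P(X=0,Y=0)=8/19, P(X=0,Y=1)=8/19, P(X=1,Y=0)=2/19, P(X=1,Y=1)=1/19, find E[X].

First find marginal of X:
P(X=0) = 16/19
P(X=1) = 3/19
E[X] = 0 × 16/19 + 1 × 3/19 = 3/19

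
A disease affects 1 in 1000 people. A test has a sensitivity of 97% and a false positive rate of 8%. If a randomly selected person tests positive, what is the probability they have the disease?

Let D = the rare event, + = positive/flagged.
P(D) = 1/1000
P(+|D) = 97/100
P(+|D') = 8/100 = 2/25
P(+) = P(+|D)P(D) + P(+|D')P(D')
     = \frac{97}{100} × \frac{1}{1000} + \frac{2}{25} × \frac{999}{1000}
     = \frac{8089}{100000}
P(D|+) = P(+|D)P(D)/P(+) = \frac{97}{8089}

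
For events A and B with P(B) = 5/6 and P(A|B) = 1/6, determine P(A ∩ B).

By definition, P(A|B) = P(A ∩ B) / P(B)
So P(A ∩ B) = P(A|B) × P(B)
= 1/6 × 5/6
= 5/36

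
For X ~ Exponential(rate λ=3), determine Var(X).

For X ~ Exponential(rate λ=3):
Var(X) = \frac{1}{9}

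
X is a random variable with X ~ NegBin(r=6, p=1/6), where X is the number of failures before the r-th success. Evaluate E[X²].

Using the identity E[X²] = Var(X) + (E[X])²:
E[X] = 30
Var(X) = 180
E[X²] = 180 + (30)²
= 1080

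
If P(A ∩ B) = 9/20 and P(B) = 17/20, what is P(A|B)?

P(A|B) = P(A ∩ B) / P(B)
= (9/20) / (17/20)
= 9/17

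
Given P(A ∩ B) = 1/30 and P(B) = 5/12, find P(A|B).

P(A|B) = P(A ∩ B) / P(B)
= (1/30) / (5/12)
= 2/25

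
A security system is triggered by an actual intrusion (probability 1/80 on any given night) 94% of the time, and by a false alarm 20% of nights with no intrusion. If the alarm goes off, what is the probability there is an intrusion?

Let D = the rare event, + = positive/flagged.
P(D) = 1/80
P(+|D) = 94/100 = 47/50
P(+|D') = 20/100 = 1/5
P(+) = P(+|D)P(D) + P(+|D')P(D')
     = \frac{47}{50} × \frac{1}{80} + \frac{1}{5} × \frac{79}{80}
     = \frac{837}{4000}
P(D|+) = P(+|D)P(D)/P(+) = \frac{47}{837}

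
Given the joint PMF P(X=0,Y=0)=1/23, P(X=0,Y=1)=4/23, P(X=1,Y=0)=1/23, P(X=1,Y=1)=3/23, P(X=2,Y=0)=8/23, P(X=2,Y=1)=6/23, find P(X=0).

P(X=0) = P(X=0,Y=0) + P(X=0,Y=1)
= 1/23 + 4/23
= 5/23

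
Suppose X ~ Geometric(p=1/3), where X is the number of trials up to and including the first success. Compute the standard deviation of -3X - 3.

For X ~ Geometric(p=1/3), where X is the number of trials up to and including the first success:
Var(X) = 6
SD(X) = √(Var(X)) = √(6) = \sqrt{6}
SD(-3X - 3) = |-3| × SD(X) = 3 × \sqrt{6} = 3 \sqrt{6}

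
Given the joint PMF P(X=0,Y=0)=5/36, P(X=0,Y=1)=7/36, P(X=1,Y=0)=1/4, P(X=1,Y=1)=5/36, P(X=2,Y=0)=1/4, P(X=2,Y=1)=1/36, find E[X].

First find marginal of X:
P(X=0) = 1/3
P(X=1) = 7/18
P(X=2) = 5/18
E[X] = 0 × 1/3 + 1 × 7/18 + 2 × 5/18 = 17/18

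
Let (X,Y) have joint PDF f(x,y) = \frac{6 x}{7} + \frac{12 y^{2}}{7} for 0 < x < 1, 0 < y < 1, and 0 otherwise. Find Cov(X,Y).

E[XY] = ∫∫ xy × f(x,y) dx dy = \frac{5}{14}
E[X] = \frac{4}{7}
E[Y] = \frac{9}{14}
Cov(X,Y) = E[XY] - E[X]E[Y] = - \frac{1}{98}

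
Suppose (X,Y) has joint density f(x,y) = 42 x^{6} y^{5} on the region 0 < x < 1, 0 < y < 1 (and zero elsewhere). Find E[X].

E[X] = ∫_0^1 ∫_0^1 x × f(x,y) dy dx
= ∫_0^1 ∫_0^1 x × (42 x^{6} y^{5}) dy dx
= \frac{7}{8}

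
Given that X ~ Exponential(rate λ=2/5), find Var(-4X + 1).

For X ~ Exponential(rate λ=2/5):
Var(X) = \frac{25}{4}
Var(-4X + 1) = (-4)² × Var(X) = 16 × \frac{25}{4} = 100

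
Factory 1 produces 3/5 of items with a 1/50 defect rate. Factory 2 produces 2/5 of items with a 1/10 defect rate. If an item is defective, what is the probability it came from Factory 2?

Using Bayes' theorem:
P(F1) = 3/5, P(D|F1) = 1/50
P(F2) = 2/5, P(D|F2) = 1/10
P(D) = P(D|F1)P(F1) + P(D|F2)P(F2)
     = \frac{13}{250}
P(F2|D) = P(D|F2)P(F2) / P(D)
= \frac{10}{13}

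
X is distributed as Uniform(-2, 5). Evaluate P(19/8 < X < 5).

P(19/8 < X < 5) = ∫_{19/8}^{5} f(x) dx
where f(x) = \frac{1}{7}
= \frac{3}{8}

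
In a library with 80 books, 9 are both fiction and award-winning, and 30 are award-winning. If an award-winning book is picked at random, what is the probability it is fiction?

P(A ∩ B) = 9/80
P(B) = 30/80 = 3/8
P(A|B) = P(A ∩ B) / P(B) = (9/80) / (3/8) = 3/10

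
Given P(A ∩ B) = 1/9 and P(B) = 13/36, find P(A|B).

P(A|B) = P(A ∩ B) / P(B)
= (1/9) / (13/36)
= 4/13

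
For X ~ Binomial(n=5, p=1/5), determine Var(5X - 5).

For X ~ Binomial(n=5, p=1/5):
Var(X) = \frac{4}{5}
Var(5X - 5) = (5)² × Var(X) = 25 × \frac{4}{5} = 20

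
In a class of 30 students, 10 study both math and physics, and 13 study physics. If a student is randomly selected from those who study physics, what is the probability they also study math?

P(A ∩ B) = 10/30 = 1/3
P(B) = 13/30
P(A|B) = P(A ∩ B) / P(B) = (1/3) / (13/30) = 10/13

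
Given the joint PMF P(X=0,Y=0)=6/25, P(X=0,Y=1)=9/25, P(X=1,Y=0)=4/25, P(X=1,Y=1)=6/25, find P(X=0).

P(X=0) = P(X=0,Y=0) + P(X=0,Y=1)
= 6/25 + 9/25
= 3/5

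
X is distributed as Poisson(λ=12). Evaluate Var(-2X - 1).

For X ~ Poisson(λ=12):
Var(X) = 12
Var(-2X - 1) = (-2)² × Var(X) = 4 × 12 = 48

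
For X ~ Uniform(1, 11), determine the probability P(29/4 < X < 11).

P(29/4 < X < 11) = ∫_{29/4}^{11} f(x) dx
where f(x) = \frac{1}{10}
= \frac{3}{8}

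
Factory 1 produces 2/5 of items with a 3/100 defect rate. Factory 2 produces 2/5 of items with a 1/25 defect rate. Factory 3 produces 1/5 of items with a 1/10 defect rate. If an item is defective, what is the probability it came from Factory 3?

Using Bayes' theorem:
P(F1) = 2/5, P(D|F1) = 3/100
P(F2) = 2/5, P(D|F2) = 1/25
P(F3) = 1/5, P(D|F3) = 1/10
P(D) = P(D|F1)P(F1) + P(D|F2)P(F2) + P(D|F3)P(F3)
     = \frac{6}{125}
P(F3|D) = P(D|F3)P(F3) / P(D)
= \frac{5}{12}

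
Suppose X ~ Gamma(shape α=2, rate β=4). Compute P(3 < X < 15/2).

P(3 < X < 15/2) = ∫_{3}^{15/2} f(x) dx
where f(x) = 16 x e^{- 4 x}
= \frac{-31 + 13 e^{18}}{e^{30}}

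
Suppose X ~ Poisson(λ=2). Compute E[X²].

Using the identity E[X²] = Var(X) + (E[X])²:
E[X] = 2
Var(X) = 2
E[X²] = 2 + (2)²
= 6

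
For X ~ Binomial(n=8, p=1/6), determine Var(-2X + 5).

For X ~ Binomial(n=8, p=1/6):
Var(X) = \frac{10}{9}
Var(-2X + 5) = (-2)² × Var(X) = 4 × \frac{10}{9} = \frac{40}{9}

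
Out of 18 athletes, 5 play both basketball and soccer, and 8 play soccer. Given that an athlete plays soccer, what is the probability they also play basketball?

P(A ∩ B) = 5/18
P(B) = 8/18 = 4/9
P(A|B) = P(A ∩ B) / P(B) = (5/18) / (4/9) = 5/8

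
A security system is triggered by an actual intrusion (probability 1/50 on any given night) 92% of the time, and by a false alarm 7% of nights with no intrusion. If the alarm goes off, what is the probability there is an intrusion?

Let D = the rare event, + = positive/flagged.
P(D) = 1/50
P(+|D) = 92/100 = 23/25
P(+|D') = 7/100
P(+) = P(+|D)P(D) + P(+|D')P(D')
     = \frac{23}{25} × \frac{1}{50} + \frac{7}{100} × \frac{49}{50}
     = \frac{87}{1000}
P(D|+) = P(+|D)P(D)/P(+) = \frac{92}{435}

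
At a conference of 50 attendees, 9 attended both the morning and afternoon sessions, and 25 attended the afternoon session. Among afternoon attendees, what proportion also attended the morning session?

P(A ∩ B) = 9/50
P(B) = 25/50 = 1/2
P(A|B) = P(A ∩ B) / P(B) = (9/50) / (1/2) = 9/25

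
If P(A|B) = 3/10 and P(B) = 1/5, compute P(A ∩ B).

By definition, P(A|B) = P(A ∩ B) / P(B)
So P(A ∩ B) = P(A|B) × P(B)
= 3/10 × 1/5
= 3/50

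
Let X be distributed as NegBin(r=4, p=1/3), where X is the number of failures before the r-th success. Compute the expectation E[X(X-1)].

E[X(X-1)] = E[X² - X] = E[X²] - E[X]
E[X] = 8
E[X²] = Var(X) + (E[X])² = 24 + (8)² = 88
E[X(X-1)] = 88 - 8 = 80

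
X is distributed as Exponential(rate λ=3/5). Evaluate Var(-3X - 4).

For X ~ Exponential(rate λ=3/5):
Var(X) = \frac{25}{9}
Var(-3X - 4) = (-3)² × Var(X) = 9 × \frac{25}{9} = 25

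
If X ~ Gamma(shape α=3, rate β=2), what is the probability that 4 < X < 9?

P(4 < X < 9) = ∫_{4}^{9} f(x) dx
where f(x) = 4 x^{2} e^{- 2 x}
= \frac{-181 + 41 e^{10}}{e^{18}}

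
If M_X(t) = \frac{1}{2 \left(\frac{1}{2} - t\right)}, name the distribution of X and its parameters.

The MGF M(t) = \frac{1}{2 \left(\frac{1}{2} - t\right)} is the standard form for the Exponential distribution.
Comparing with the known MGF formula identifies: Exponential(rate λ=1/2)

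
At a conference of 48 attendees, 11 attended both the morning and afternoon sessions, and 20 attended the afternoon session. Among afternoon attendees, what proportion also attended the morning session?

P(A ∩ B) = 11/48
P(B) = 20/48 = 5/12
P(A|B) = P(A ∩ B) / P(B) = (11/48) / (5/12) = 11/20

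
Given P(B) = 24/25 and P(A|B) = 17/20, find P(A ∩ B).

By definition, P(A|B) = P(A ∩ B) / P(B)
So P(A ∩ B) = P(A|B) × P(B)
= 17/20 × 24/25
= 102/125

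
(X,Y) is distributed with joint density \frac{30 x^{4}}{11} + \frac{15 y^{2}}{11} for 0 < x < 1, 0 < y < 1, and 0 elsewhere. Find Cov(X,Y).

E[XY] = ∫∫ xy × f(x,y) dx dy = \frac{35}{88}
E[X] = \frac{15}{22}
E[Y] = \frac{27}{44}
Cov(X,Y) = E[XY] - E[X]E[Y] = - \frac{5}{242}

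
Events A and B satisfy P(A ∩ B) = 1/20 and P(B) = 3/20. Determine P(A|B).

P(A|B) = P(A ∩ B) / P(B)
= (1/20) / (3/20)
= 1/3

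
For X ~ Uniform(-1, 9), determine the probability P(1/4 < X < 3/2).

P(1/4 < X < 3/2) = ∫_{1/4}^{3/2} f(x) dx
where f(x) = \frac{1}{10}
= \frac{1}{8}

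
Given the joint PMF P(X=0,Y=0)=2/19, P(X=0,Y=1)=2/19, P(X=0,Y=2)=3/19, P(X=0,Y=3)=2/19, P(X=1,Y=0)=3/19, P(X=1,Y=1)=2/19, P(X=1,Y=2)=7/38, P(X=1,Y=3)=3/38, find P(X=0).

P(X=0) = P(X=0,Y=0) + P(X=0,Y=1) + P(X=0,Y=2) + P(X=0,Y=3)
= 2/19 + 2/19 + 3/19 + 2/19
= 9/19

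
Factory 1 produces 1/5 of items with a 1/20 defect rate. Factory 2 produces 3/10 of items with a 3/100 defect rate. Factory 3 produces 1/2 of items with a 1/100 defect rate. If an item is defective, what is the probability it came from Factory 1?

Using Bayes' theorem:
P(F1) = 1/5, P(D|F1) = 1/20
P(F2) = 3/10, P(D|F2) = 3/100
P(F3) = 1/2, P(D|F3) = 1/100
P(D) = P(D|F1)P(F1) + P(D|F2)P(F2) + P(D|F3)P(F3)
     = \frac{3}{125}
P(F1|D) = P(D|F1)P(F1) / P(D)
= \frac{5}{12}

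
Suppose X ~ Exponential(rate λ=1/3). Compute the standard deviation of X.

For X ~ Exponential(rate λ=1/3):
Var(X) = 9
SD(X) = √(Var(X)) = √(9) = 3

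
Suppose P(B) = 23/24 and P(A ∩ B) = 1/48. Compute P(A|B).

P(A|B) = P(A ∩ B) / P(B)
= (1/48) / (23/24)
= 1/46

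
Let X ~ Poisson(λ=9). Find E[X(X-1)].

E[X(X-1)] = E[X² - X] = E[X²] - E[X]
E[X] = 9
E[X²] = Var(X) + (E[X])² = 9 + (9)² = 90
E[X(X-1)] = 90 - 9 = 81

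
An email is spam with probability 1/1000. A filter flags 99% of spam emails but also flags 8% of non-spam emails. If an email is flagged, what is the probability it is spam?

Let D = the rare event, + = positive/flagged.
P(D) = 1/1000
P(+|D) = 99/100
P(+|D') = 8/100 = 2/25
P(+) = P(+|D)P(D) + P(+|D')P(D')
     = \frac{99}{100} × \frac{1}{1000} + \frac{2}{25} × \frac{999}{1000}
     = \frac{8091}{100000}
P(D|+) = P(+|D)P(D)/P(+) = \frac{11}{899}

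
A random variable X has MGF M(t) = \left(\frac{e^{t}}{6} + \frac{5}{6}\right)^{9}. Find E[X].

To find E[X], compute M^(1)(0):
M^(1)(t) = \frac{3 \left(\frac{e^{t}}{6} + \frac{5}{6}\right)^{8} e^{t}}{2}
M^(1)(0) = \frac{3}{2}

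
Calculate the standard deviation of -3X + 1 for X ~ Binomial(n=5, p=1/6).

For X ~ Binomial(n=5, p=1/6):
Var(X) = \frac{25}{36}
SD(X) = √(Var(X)) = √(\frac{25}{36}) = \frac{5}{6}
SD(-3X + 1) = |-3| × SD(X) = 3 × \frac{5}{6} = \frac{5}{2}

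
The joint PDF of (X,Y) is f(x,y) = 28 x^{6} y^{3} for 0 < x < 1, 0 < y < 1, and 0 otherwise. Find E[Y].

E[Y] = ∫_0^1 ∫_0^1 y × f(x,y) dx dy
= \frac{4}{5}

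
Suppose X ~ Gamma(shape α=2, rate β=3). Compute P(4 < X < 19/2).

P(4 < X < 19/2) = ∫_{4}^{19/2} f(x) dx
where f(x) = 9 x e^{- 3 x}
= - \frac{59}{2 e^{\frac{57}{2}}} + \frac{13}{e^{12}}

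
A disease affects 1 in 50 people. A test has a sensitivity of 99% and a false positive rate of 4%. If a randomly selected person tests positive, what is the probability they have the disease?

Let D = the rare event, + = positive/flagged.
P(D) = 1/50
P(+|D) = 99/100
P(+|D') = 4/100 = 1/25
P(+) = P(+|D)P(D) + P(+|D')P(D')
     = \frac{99}{100} × \frac{1}{50} + \frac{1}{25} × \frac{49}{50}
     = \frac{59}{1000}
P(D|+) = P(+|D)P(D)/P(+) = \frac{99}{295}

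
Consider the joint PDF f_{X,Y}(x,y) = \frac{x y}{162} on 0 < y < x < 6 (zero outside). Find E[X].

f_X(x) = ∫_0^x \frac{x y}{162} dy = \frac{x^{3}}{324}
E[X] = ∫_0^6 x × (\frac{x^{3}}{324}) dx = \frac{24}{5}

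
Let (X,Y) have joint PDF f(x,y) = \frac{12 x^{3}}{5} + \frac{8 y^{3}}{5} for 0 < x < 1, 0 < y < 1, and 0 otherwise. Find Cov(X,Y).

E[XY] = ∫∫ xy × f(x,y) dx dy = \frac{2}{5}
E[X] = \frac{17}{25}
E[Y] = \frac{31}{50}
Cov(X,Y) = E[XY] - E[X]E[Y] = - \frac{27}{1250}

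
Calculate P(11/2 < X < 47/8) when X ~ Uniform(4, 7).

P(11/2 < X < 47/8) = ∫_{11/2}^{47/8} f(x) dx
where f(x) = \frac{1}{3}
= \frac{1}{8}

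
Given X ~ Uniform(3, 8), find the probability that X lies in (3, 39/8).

P(3 < X < 39/8) = ∫_{3}^{39/8} f(x) dx
where f(x) = \frac{1}{5}
= \frac{3}{8}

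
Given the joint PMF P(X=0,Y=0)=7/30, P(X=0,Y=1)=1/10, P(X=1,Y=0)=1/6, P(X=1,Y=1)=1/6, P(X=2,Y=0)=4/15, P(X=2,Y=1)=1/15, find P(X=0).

P(X=0) = P(X=0,Y=0) + P(X=0,Y=1)
= 7/30 + 1/10
= 1/3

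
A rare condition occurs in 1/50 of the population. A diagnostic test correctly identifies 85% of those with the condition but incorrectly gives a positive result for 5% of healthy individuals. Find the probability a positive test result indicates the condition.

Let D = the rare event, + = positive/flagged.
P(D) = 1/50
P(+|D) = 85/100 = 17/20
P(+|D') = 5/100 = 1/20
P(+) = P(+|D)P(D) + P(+|D')P(D')
     = \frac{17}{20} × \frac{1}{50} + \frac{1}{20} × \frac{49}{50}
     = \frac{33}{500}
P(D|+) = P(+|D)P(D)/P(+) = \frac{17}{66}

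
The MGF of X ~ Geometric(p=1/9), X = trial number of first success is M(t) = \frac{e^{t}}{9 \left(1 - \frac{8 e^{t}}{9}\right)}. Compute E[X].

To find E[X], compute M^(1)(0):
M^(1)(t) = \frac{e^{t}}{9 \left(1 - \frac{8 e^{t}}{9}\right)} + \frac{8 e^{2 t}}{81 \left(1 - \frac{8 e^{t}}{9}\right)^{2}}
M^(1)(0) = 9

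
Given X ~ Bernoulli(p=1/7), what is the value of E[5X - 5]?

For X ~ Bernoulli(p=1/7):
E[X] = \frac{1}{7}
E[5X - 5] = 5 × E[X] - 5 = - \frac{30}{7}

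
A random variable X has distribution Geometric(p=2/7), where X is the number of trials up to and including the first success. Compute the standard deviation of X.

For X ~ Geometric(p=2/7), where X is the number of trials up to and including the first success:
Var(X) = \frac{35}{4}
SD(X) = √(Var(X)) = √(\frac{35}{4}) = \frac{\sqrt{35}}{2}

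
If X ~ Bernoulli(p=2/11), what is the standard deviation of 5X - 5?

For X ~ Bernoulli(p=2/11):
Var(X) = \frac{18}{121}
SD(X) = √(Var(X)) = √(\frac{18}{121}) = \frac{3 \sqrt{2}}{11}
SD(5X - 5) = |5| × SD(X) = 5 × \frac{3 \sqrt{2}}{11} = \frac{15 \sqrt{2}}{11}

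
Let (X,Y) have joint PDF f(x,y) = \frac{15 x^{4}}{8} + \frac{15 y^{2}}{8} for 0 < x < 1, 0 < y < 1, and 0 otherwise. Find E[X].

E[X] = ∫_0^1 ∫_0^1 x × f(x,y) dy dx
= ∫_0^1 ∫_0^1 x × (\frac{15 x^{4}}{8} + \frac{15 y^{2}}{8}) dy dx
= \frac{5}{8}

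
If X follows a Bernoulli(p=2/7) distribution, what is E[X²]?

Using the identity E[X²] = Var(X) + (E[X])²:
E[X] = \frac{2}{7}
Var(X) = \frac{10}{49}
E[X²] = \frac{10}{49} + (\frac{2}{7})²
= \frac{2}{7}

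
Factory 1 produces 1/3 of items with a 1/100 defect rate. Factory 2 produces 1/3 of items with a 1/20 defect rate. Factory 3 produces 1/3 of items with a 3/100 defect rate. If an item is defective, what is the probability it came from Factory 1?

Using Bayes' theorem:
P(F1) = 1/3, P(D|F1) = 1/100
P(F2) = 1/3, P(D|F2) = 1/20
P(F3) = 1/3, P(D|F3) = 3/100
P(D) = P(D|F1)P(F1) + P(D|F2)P(F2) + P(D|F3)P(F3)
     = \frac{3}{100}
P(F1|D) = P(D|F1)P(F1) / P(D)
= \frac{1}{9}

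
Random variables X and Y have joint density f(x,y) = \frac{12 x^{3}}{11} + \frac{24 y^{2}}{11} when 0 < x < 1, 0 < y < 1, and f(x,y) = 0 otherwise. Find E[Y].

E[Y] = ∫_0^1 ∫_0^1 y × f(x,y) dx dy
= \frac{15}{22}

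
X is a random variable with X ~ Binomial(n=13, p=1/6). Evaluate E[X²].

Using the identity E[X²] = Var(X) + (E[X])²:
E[X] = \frac{13}{6}
Var(X) = \frac{65}{36}
E[X²] = \frac{65}{36} + (\frac{13}{6})²
= \frac{13}{2}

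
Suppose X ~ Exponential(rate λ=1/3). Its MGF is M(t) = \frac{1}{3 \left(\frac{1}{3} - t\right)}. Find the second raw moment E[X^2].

To find E[X^2], compute M^(2)(0):
M^(1)(t) = \frac{1}{3 \left(\frac{1}{3} - t\right)^{2}}
M^(2)(t) = \frac{2}{3 \left(\frac{1}{3} - t\right)^{3}}
M^(2)(0) = 18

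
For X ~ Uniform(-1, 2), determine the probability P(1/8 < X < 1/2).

P(1/8 < X < 1/2) = ∫_{1/8}^{1/2} f(x) dx
where f(x) = \frac{1}{3}
= \frac{1}{8}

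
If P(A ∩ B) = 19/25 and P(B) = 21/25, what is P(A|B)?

P(A|B) = P(A ∩ B) / P(B)
= (19/25) / (21/25)
= 19/21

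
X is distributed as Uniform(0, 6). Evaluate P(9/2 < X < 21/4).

P(9/2 < X < 21/4) = ∫_{9/2}^{21/4} f(x) dx
where f(x) = \frac{1}{6}
= \frac{1}{8}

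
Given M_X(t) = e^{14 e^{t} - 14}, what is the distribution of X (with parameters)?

The MGF M(t) = e^{14 e^{t} - 14} is the standard form for the Poisson distribution.
Comparing with the known MGF formula identifies: Poisson(λ=14)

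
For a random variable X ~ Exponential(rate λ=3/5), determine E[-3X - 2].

For X ~ Exponential(rate λ=3/5):
E[X] = \frac{5}{3}
E[-3X - 2] = -3 × E[X] - 2 = -7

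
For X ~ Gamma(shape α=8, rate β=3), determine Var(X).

For X ~ Gamma(shape α=8, rate β=3):
Var(X) = \frac{8}{9}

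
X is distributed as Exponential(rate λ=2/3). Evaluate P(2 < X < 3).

P(2 < X < 3) = ∫_{2}^{3} f(x) dx
where f(x) = \frac{2 e^{- \frac{2 x}{3}}}{3}
= - \frac{1}{e^{2}} + e^{- \frac{4}{3}}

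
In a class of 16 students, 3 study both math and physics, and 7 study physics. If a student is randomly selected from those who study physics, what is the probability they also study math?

P(A ∩ B) = 3/16
P(B) = 7/16
P(A|B) = P(A ∩ B) / P(B) = (3/16) / (7/16) = 3/7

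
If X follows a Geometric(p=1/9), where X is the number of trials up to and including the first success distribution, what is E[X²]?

Using the identity E[X²] = Var(X) + (E[X])²:
E[X] = 9
Var(X) = 72
E[X²] = 72 + (9)²
= 153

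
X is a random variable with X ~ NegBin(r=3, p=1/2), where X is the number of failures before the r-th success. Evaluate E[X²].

Using the identity E[X²] = Var(X) + (E[X])²:
E[X] = 3
Var(X) = 6
E[X²] = 6 + (3)²
= 15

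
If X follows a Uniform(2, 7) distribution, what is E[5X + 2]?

For X ~ Uniform(2, 7):
E[X] = \frac{9}{2}
E[5X + 2] = 5 × E[X] + 2 = \frac{49}{2}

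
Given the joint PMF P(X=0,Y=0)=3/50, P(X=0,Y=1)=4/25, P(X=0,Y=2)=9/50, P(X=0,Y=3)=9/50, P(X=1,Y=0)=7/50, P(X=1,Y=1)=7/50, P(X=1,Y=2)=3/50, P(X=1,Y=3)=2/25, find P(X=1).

P(X=1) = P(X=1,Y=0) + P(X=1,Y=1) + P(X=1,Y=2) + P(X=1,Y=3)
= 7/50 + 7/50 + 3/50 + 2/25
= 21/50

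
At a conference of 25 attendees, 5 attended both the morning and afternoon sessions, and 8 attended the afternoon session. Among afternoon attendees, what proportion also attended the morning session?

P(A ∩ B) = 5/25 = 1/5
P(B) = 8/25
P(A|B) = P(A ∩ B) / P(B) = (1/5) / (8/25) = 5/8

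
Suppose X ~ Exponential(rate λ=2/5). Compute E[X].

For X ~ Exponential(rate λ=2/5), the expected value is:
E[X] = \frac{5}{2}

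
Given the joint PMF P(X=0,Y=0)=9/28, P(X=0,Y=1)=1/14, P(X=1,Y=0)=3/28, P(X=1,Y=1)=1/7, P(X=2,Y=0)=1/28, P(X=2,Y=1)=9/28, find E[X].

First find marginal of X:
P(X=0) = 11/28
P(X=1) = 1/4
P(X=2) = 5/14
E[X] = 0 × 11/28 + 1 × 1/4 + 2 × 5/14 = 27/28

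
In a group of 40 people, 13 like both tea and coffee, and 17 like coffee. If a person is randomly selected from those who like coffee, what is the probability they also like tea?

P(A ∩ B) = 13/40
P(B) = 17/40
P(A|B) = P(A ∩ B) / P(B) = (13/40) / (17/40) = 13/17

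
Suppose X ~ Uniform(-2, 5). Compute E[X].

For X ~ Uniform(-2, 5), the expected value is:
E[X] = \frac{3}{2}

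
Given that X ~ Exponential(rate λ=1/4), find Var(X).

For X ~ Exponential(rate λ=1/4):
Var(X) = 16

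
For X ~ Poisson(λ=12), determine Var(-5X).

For X ~ Poisson(λ=12):
Var(X) = 12
Var(-5X) = (-5)² × Var(X) = 25 × 12 = 300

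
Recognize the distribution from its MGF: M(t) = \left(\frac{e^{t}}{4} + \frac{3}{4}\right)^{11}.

The MGF M(t) = \left(\frac{e^{t}}{4} + \frac{3}{4}\right)^{11} is the standard form for the Binomial distribution.
Comparing with the known MGF formula identifies: Binomial(n=11, p=1/4)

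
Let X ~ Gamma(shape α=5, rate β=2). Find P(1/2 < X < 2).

P(1/2 < X < 2) = ∫_{1/2}^{2} f(x) dx
where f(x) = \frac{4 x^{4} e^{- 2 x}}{3}
= \frac{-824 + 65 e^{3}}{24 e^{4}}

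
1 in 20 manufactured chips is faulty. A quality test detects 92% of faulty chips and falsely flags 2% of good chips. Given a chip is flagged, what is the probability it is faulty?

Let D = the rare event, + = positive/flagged.
P(D) = 1/20
P(+|D) = 92/100 = 23/25
P(+|D') = 2/100 = 1/50
P(+) = P(+|D)P(D) + P(+|D')P(D')
     = \frac{23}{25} × \frac{1}{20} + \frac{1}{50} × \frac{19}{20}
     = \frac{13}{200}
P(D|+) = P(+|D)P(D)/P(+) = \frac{46}{65}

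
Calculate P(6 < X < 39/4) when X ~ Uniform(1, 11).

P(6 < X < 39/4) = ∫_{6}^{39/4} f(x) dx
where f(x) = \frac{1}{10}
= \frac{3}{8}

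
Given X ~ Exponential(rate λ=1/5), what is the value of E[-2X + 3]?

For X ~ Exponential(rate λ=1/5):
E[X] = 5
E[-2X + 3] = -2 × E[X] + 3 = -7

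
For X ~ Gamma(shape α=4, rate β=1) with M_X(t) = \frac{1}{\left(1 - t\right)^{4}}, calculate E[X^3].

To find E[X^3], compute M^(3)(0):
M^(1)(t) = \frac{4}{\left(1 - t\right)^{5}}
M^(2)(t) = \frac{20}{\left(1 - t\right)^{6}}
M^(3)(t) = \frac{120}{\left(1 - t\right)^{7}}
M^(3)(0) = 120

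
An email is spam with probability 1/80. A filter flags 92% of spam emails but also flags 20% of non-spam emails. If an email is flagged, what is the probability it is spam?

Let D = the rare event, + = positive/flagged.
P(D) = 1/80
P(+|D) = 92/100 = 23/25
P(+|D') = 20/100 = 1/5
P(+) = P(+|D)P(D) + P(+|D')P(D')
     = \frac{23}{25} × \frac{1}{80} + \frac{1}{5} × \frac{79}{80}
     = \frac{209}{1000}
P(D|+) = P(+|D)P(D)/P(+) = \frac{23}{418}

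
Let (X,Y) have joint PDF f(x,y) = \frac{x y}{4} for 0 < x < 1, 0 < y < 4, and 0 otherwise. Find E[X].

f_X(x) = ∫_0^4 \frac{x y}{4} dy = 2 x
E[X] = ∫_0^1 x × (2 x) dx = \frac{2}{3}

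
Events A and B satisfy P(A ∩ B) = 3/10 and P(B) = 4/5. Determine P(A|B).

P(A|B) = P(A ∩ B) / P(B)
= (3/10) / (4/5)
= 3/8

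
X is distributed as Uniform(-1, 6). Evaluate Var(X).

For X ~ Uniform(-1, 6):
Var(X) = \frac{49}{12}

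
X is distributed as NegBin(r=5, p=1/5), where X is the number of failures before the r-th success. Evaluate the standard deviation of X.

For X ~ NegBin(r=5, p=1/5), where X is the number of failures before the r-th success:
Var(X) = 100
SD(X) = √(Var(X)) = √(100) = 10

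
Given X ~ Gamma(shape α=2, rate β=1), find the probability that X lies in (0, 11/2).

P(0 < X < 11/2) = ∫_{0}^{11/2} f(x) dx
where f(x) = x e^{- x}
= 1 - \frac{13}{2 e^{\frac{11}{2}}}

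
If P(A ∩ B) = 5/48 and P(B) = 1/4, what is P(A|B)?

P(A|B) = P(A ∩ B) / P(B)
= (5/48) / (1/4)
= 5/12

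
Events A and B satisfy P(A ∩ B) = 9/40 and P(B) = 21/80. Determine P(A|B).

P(A|B) = P(A ∩ B) / P(B)
= (9/40) / (21/80)
= 6/7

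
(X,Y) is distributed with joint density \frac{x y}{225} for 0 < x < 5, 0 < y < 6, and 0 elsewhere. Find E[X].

f_X(x) = ∫_0^6 \frac{x y}{225} dy = \frac{2 x}{25}
E[X] = ∫_0^5 x × (\frac{2 x}{25}) dx = \frac{10}{3}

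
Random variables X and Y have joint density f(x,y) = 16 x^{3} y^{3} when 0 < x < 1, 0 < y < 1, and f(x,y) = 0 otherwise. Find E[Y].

E[Y] = ∫_0^1 ∫_0^1 y × f(x,y) dx dy
= \frac{4}{5}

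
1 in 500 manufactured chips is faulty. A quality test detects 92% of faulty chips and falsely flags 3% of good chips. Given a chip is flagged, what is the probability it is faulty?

Let D = the rare event, + = positive/flagged.
P(D) = 1/500
P(+|D) = 92/100 = 23/25
P(+|D') = 3/100
P(+) = P(+|D)P(D) + P(+|D')P(D')
     = \frac{23}{25} × \frac{1}{500} + \frac{3}{100} × \frac{499}{500}
     = \frac{1589}{50000}
P(D|+) = P(+|D)P(D)/P(+) = \frac{92}{1589}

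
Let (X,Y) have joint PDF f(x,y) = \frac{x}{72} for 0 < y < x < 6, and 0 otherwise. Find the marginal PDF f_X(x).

f_X(x) = ∫_0^x \frac{x}{72} dy = \frac{x^{2}}{72}
for 0 < x < 6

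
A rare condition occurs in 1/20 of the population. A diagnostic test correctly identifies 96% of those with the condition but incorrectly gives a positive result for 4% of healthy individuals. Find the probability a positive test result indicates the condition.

Let D = the rare event, + = positive/flagged.
P(D) = 1/20
P(+|D) = 96/100 = 24/25
P(+|D') = 4/100 = 1/25
P(+) = P(+|D)P(D) + P(+|D')P(D')
     = \frac{24}{25} × \frac{1}{20} + \frac{1}{25} × \frac{19}{20}
     = \frac{43}{500}
P(D|+) = P(+|D)P(D)/P(+) = \frac{24}{43}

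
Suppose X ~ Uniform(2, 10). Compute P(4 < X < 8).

P(4 < X < 8) = ∫_{4}^{8} f(x) dx
where f(x) = \frac{1}{8}
= \frac{1}{2}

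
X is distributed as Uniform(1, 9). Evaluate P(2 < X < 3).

P(2 < X < 3) = ∫_{2}^{3} f(x) dx
where f(x) = \frac{1}{8}
= \frac{1}{8}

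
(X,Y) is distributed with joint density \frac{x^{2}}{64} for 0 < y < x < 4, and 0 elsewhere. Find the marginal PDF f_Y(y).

f_Y(y) = ∫_y^4 \frac{x^{2}}{64} dx = \frac{1}{3} - \frac{y^{3}}{192}
for 0 < y < 4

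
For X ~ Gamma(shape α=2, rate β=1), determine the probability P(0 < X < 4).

P(0 < X < 4) = ∫_{0}^{4} f(x) dx
where f(x) = x e^{- x}
= 1 - \frac{5}{e^{4}}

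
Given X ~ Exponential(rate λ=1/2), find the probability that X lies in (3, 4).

P(3 < X < 4) = ∫_{3}^{4} f(x) dx
where f(x) = \frac{e^{- \frac{x}{2}}}{2}
= - \frac{1}{e^{2}} + e^{- \frac{3}{2}}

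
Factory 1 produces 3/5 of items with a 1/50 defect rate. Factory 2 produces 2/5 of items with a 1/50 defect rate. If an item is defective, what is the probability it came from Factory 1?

Using Bayes' theorem:
P(F1) = 3/5, P(D|F1) = 1/50
P(F2) = 2/5, P(D|F2) = 1/50
P(D) = P(D|F1)P(F1) + P(D|F2)P(F2)
     = \frac{1}{50}
P(F1|D) = P(D|F1)P(F1) / P(D)
= \frac{3}{5}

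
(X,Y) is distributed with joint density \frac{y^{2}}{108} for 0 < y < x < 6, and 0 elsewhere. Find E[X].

f_X(x) = ∫_0^x \frac{y^{2}}{108} dy = \frac{x^{3}}{324}
E[X] = ∫_0^6 x × (\frac{x^{3}}{324}) dx = \frac{24}{5}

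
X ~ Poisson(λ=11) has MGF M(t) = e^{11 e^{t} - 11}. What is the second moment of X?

To find E[X^2], compute M^(2)(0):
M^(1)(t) = 11 e^{t} e^{11 e^{t} - 11}
M^(2)(t) = 121 e^{2 t} e^{11 e^{t} - 11} + 11 e^{t} e^{11 e^{t} - 11}
M^(2)(0) = 132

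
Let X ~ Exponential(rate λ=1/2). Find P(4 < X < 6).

P(4 < X < 6) = ∫_{4}^{6} f(x) dx
where f(x) = \frac{e^{- \frac{x}{2}}}{2}
= - \frac{1 - e}{e^{3}}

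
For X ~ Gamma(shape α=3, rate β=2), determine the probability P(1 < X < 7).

P(1 < X < 7) = ∫_{1}^{7} f(x) dx
where f(x) = 4 x^{2} e^{- 2 x}
= \frac{-113 + 5 e^{12}}{e^{14}}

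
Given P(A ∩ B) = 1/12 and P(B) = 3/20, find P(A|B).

P(A|B) = P(A ∩ B) / P(B)
= (1/12) / (3/20)
= 5/9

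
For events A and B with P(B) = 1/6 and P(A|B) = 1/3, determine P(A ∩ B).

By definition, P(A|B) = P(A ∩ B) / P(B)
So P(A ∩ B) = P(A|B) × P(B)
= 1/3 × 1/6
= 1/18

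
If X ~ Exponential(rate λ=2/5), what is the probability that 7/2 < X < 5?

P(7/2 < X < 5) = ∫_{7/2}^{5} f(x) dx
where f(x) = \frac{2 e^{- \frac{2 x}{5}}}{5}
= - \frac{1}{e^{2}} + e^{- \frac{7}{5}}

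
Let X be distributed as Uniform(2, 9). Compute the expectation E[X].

For X ~ Uniform(2, 9), the expected value is:
E[X] = \frac{11}{2}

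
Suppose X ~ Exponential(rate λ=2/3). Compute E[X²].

Using the identity E[X²] = Var(X) + (E[X])²:
E[X] = \frac{3}{2}
Var(X) = \frac{9}{4}
E[X²] = \frac{9}{4} + (\frac{3}{2})²
= \frac{9}{2}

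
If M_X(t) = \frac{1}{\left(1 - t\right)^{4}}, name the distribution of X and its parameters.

The MGF M(t) = \frac{1}{\left(1 - t\right)^{4}} is the standard form for the Gamma distribution.
Comparing with the known MGF formula identifies: Gamma(shape α=4, rate β=1)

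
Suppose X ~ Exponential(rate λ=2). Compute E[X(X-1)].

E[X(X-1)] = E[X² - X] = E[X²] - E[X]
E[X] = \frac{1}{2}
E[X²] = Var(X) + (E[X])² = \frac{1}{4} + (\frac{1}{2})² = \frac{1}{2}
E[X(X-1)] = \frac{1}{2} - \frac{1}{2} = 0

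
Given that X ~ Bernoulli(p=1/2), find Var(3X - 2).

For X ~ Bernoulli(p=1/2):
Var(X) = \frac{1}{4}
Var(3X - 2) = (3)² × Var(X) = 9 × \frac{1}{4} = \frac{9}{4}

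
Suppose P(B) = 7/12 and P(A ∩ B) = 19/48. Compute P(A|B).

P(A|B) = P(A ∩ B) / P(B)
= (19/48) / (7/12)
= 19/28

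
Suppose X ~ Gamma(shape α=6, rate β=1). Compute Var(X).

For X ~ Gamma(shape α=6, rate β=1):
Var(X) = 6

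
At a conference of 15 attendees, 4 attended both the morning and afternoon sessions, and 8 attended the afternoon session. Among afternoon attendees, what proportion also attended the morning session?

P(A ∩ B) = 4/15
P(B) = 8/15
P(A|B) = P(A ∩ B) / P(B) = (4/15) / (8/15) = 1/2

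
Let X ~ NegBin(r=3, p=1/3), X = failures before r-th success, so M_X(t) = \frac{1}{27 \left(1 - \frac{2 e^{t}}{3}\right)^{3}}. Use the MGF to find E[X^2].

To find E[X^2], compute M^(2)(0):
M^(1)(t) = \frac{2 e^{t}}{27 \left(1 - \frac{2 e^{t}}{3}\right)^{4}}
M^(2)(t) = \frac{2 e^{t}}{27 \left(1 - \frac{2 e^{t}}{3}\right)^{4}} + \frac{16 e^{2 t}}{81 \left(1 - \frac{2 e^{t}}{3}\right)^{5}}
M^(2)(0) = 54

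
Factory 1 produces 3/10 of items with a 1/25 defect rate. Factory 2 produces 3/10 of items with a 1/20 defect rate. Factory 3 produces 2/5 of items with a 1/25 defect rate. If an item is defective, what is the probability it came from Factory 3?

Using Bayes' theorem:
P(F1) = 3/10, P(D|F1) = 1/25
P(F2) = 3/10, P(D|F2) = 1/20
P(F3) = 2/5, P(D|F3) = 1/25
P(D) = P(D|F1)P(F1) + P(D|F2)P(F2) + P(D|F3)P(F3)
     = \frac{43}{1000}
P(F3|D) = P(D|F3)P(F3) / P(D)
= \frac{16}{43}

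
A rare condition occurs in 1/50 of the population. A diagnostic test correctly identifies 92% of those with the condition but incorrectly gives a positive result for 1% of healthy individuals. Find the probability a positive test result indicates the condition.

Let D = the rare event, + = positive/flagged.
P(D) = 1/50
P(+|D) = 92/100 = 23/25
P(+|D') = 1/100
P(+) = P(+|D)P(D) + P(+|D')P(D')
     = \frac{23}{25} × \frac{1}{50} + \frac{1}{100} × \frac{49}{50}
     = \frac{141}{5000}
P(D|+) = P(+|D)P(D)/P(+) = \frac{92}{141}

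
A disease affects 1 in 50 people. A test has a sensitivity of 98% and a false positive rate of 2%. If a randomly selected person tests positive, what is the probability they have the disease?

Let D = the rare event, + = positive/flagged.
P(D) = 1/50
P(+|D) = 98/100 = 49/50
P(+|D') = 2/100 = 1/50
P(+) = P(+|D)P(D) + P(+|D')P(D')
     = \frac{49}{50} × \frac{1}{50} + \frac{1}{50} × \frac{49}{50}
     = \frac{49}{1250}
P(D|+) = P(+|D)P(D)/P(+) = \frac{1}{2}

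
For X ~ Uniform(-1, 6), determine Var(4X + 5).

For X ~ Uniform(-1, 6):
Var(X) = \frac{49}{12}
Var(4X + 5) = (4)² × Var(X) = 16 × \frac{49}{12} = \frac{196}{3}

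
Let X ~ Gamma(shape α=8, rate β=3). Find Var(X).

For X ~ Gamma(shape α=8, rate β=3):
Var(X) = \frac{8}{9}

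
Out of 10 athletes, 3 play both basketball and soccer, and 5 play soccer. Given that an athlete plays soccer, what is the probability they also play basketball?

P(A ∩ B) = 3/10
P(B) = 5/10 = 1/2
P(A|B) = P(A ∩ B) / P(B) = (3/10) / (1/2) = 3/5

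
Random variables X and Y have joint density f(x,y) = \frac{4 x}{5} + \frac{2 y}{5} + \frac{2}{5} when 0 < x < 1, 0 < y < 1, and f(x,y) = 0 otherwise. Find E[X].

E[X] = ∫_0^1 ∫_0^1 x × f(x,y) dy dx
= ∫_0^1 ∫_0^1 x × (\frac{4 x}{5} + \frac{2 y}{5} + \frac{2}{5}) dy dx
= \frac{17}{30}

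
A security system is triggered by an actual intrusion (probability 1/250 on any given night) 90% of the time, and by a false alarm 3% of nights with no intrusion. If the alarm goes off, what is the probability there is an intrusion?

Let D = the rare event, + = positive/flagged.
P(D) = 1/250
P(+|D) = 90/100 = 9/10
P(+|D') = 3/100
P(+) = P(+|D)P(D) + P(+|D')P(D')
     = \frac{9}{10} × \frac{1}{250} + \frac{3}{100} × \frac{249}{250}
     = \frac{837}{25000}
P(D|+) = P(+|D)P(D)/P(+) = \frac{10}{93}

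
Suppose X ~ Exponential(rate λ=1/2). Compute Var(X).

For X ~ Exponential(rate λ=1/2):
Var(X) = 4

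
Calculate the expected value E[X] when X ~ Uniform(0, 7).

For X ~ Uniform(0, 7), the expected value is:
E[X] = \frac{7}{2}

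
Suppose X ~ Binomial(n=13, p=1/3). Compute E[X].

For X ~ Binomial(n=13, p=1/3), the expected value is:
E[X] = \frac{13}{3}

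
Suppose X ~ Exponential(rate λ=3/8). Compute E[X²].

Using the identity E[X²] = Var(X) + (E[X])²:
E[X] = \frac{8}{3}
Var(X) = \frac{64}{9}
E[X²] = \frac{64}{9} + (\frac{8}{3})²
= \frac{128}{9}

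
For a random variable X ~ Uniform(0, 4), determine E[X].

For X ~ Uniform(0, 4), the expected value is:
E[X] = 2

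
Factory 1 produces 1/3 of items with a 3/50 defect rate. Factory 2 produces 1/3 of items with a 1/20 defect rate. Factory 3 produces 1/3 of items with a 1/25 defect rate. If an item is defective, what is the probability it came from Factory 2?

Using Bayes' theorem:
P(F1) = 1/3, P(D|F1) = 3/50
P(F2) = 1/3, P(D|F2) = 1/20
P(F3) = 1/3, P(D|F3) = 1/25
P(D) = P(D|F1)P(F1) + P(D|F2)P(F2) + P(D|F3)P(F3)
     = \frac{1}{20}
P(F2|D) = P(D|F2)P(F2) / P(D)
= \frac{1}{3}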